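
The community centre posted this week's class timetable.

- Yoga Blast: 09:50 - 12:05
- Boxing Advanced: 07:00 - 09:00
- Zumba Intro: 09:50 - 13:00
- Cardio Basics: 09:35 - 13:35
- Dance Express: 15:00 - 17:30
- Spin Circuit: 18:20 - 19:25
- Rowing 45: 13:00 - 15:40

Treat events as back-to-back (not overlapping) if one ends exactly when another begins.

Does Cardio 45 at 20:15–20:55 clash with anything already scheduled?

Boxing Advanced: ends 09:00 at or before Cardio 45 starts 20:15 → clear.
Cardio Basics: ends 13:35 at or before Cardio 45 starts 20:15 → clear.
Yoga Blast: ends 12:05 at or before Cardio 45 starts 20:15 → clear.
Zumba Intro: ends 13:00 at or before Cardio 45 starts 20:15 → clear.
Rowing 45: ends 15:40 at or before Cardio 45 starts 20:15 → clear.
Dance Express: ends 17:30 at or before Cardio 45 starts 20:15 → clear.
Spin Circuit: ends 19:25 at or before Cardio 45 starts 20:15 → clear.

No — it doesn't clash with anything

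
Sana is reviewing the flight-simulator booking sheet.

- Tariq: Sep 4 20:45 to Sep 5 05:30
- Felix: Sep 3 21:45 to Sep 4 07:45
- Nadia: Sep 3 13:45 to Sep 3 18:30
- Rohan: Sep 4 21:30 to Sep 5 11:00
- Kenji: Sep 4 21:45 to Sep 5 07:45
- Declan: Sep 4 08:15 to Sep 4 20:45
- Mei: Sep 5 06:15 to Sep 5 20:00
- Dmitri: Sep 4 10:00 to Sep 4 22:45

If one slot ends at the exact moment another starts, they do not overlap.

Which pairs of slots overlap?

Sorted by start: Nadia, Felix, Declan, Dmitri, Tariq, Rohan, Kenji, Mei.
Felix starts after Nadia ends — done with Nadia.
Declan starts after Felix ends — done with Felix.
Dmitri starts before Declan ends → Declan and Dmitri overlap.
Tariq starts exactly when Declan ends (back-to-back, no overlap) — done with Declan.
Tariq starts before Dmitri ends → Dmitri and Tariq overlap.
Rohan starts before Dmitri ends → Dmitri and Rohan overlap.
Kenji starts before Dmitri ends → Dmitri and Kenji overlap.
Mei starts after Dmitri ends.
Rohan starts before Tariq ends → Tariq and Rohan overlap.
Kenji starts before Tariq ends → Tariq and Kenji overlap.
Mei starts after Tariq ends.
Kenji starts before Rohan ends → Rohan and Kenji overlap.
Mei starts before Rohan ends → Rohan and Mei overlap.
Mei starts before Kenji ends → Kenji and Mei overlap.

Declan & Dmitri, Dmitri & Kenji, Dmitri & Rohan, Dmitri & Tariq, Kenji & Mei, Kenji & Rohan, Kenji & Tariq, Mei & Rohan, Rohan & Tariq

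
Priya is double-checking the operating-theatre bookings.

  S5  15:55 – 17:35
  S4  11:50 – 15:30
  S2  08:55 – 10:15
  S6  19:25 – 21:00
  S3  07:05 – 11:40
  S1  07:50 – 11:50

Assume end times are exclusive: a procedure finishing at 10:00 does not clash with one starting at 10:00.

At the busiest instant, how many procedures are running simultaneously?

Sort all start/end points and keep a running count:
07:05 start S3 → 1
07:50 start S1 → 2
08:55 start S2 → 3
10:15 end S2 → 2
11:40 end S3 → 1
11:50 end S1 → 0
11:50 start S4 → 1
15:30 end S4 → 0
15:55 start S5 → 1
17:35 end S5 → 0
19:25 start S6 → 1
21:00 end S6 → 0
Peak is 3, at 08:55 (S1, S2, S3).

3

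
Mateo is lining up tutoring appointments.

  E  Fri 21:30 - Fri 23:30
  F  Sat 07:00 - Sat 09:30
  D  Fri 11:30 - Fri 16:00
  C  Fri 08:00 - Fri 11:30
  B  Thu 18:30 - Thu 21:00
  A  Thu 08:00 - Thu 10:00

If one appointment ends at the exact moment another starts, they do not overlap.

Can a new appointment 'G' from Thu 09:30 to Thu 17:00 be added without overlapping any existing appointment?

A: starts Thu 08:00 before G ends Thu 17:00, and ends Thu 10:00 after G starts Thu 09:30 → overlap.
B: starts Thu 18:30 at or after G ends Thu 17:00 → clear.
C: starts Fri 08:00 at or after G ends Thu 17:00 → clear.
D: starts Fri 11:30 at or after G ends Thu 17:00 → clear.
E: starts Fri 21:30 at or after G ends Thu 17:00 → clear.
F: starts Sat 07:00 at or after G ends Thu 17:00 → clear.
G overlaps A.

No — it overlaps A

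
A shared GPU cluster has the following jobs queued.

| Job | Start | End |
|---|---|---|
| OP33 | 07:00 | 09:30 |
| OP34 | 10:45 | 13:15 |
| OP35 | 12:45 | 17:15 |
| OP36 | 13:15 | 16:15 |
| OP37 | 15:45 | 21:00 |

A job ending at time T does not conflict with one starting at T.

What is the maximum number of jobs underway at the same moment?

3

Walk through starts and ends in time order (an end at T is processed before a start at T):
07:00 start OP33 → 1
09:30 end OP33 → 0
10:45 start OP34 → 1
12:45 start OP35 → 2
13:15 end OP34 → 1
13:15 start OP36 → 2
15:45 start OP37 → 3
16:15 end OP36 → 2
17:15 end OP35 → 1
21:00 end OP37 → 0
Peak is 3, at 15:45 (OP35, OP36, OP37).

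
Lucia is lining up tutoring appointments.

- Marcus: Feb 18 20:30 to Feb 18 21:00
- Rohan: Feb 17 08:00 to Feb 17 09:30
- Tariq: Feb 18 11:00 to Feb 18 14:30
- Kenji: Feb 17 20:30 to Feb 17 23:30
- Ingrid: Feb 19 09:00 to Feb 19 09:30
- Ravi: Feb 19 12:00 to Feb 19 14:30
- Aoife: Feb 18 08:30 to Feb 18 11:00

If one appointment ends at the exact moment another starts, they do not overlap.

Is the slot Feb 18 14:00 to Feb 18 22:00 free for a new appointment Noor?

Rohan: ends Feb 17 09:30 at or before Noor starts Feb 18 14:00 → clear.
Kenji: ends Feb 17 23:30 at or before Noor starts Feb 18 14:00 → clear.
Aoife: ends Feb 18 11:00 at or before Noor starts Feb 18 14:00 → clear.
Tariq: starts Feb 18 11:00 before Noor ends Feb 18 22:00, and ends Feb 18 14:30 after Noor starts Feb 18 14:00 → overlap.
Marcus: starts Feb 18 20:30 before Noor ends Feb 18 22:00, and ends Feb 18 21:00 after Noor starts Feb 18 14:00 → overlap.
Ingrid: starts Feb 19 09:00 at or after Noor ends Feb 18 22:00 → clear.
Ravi: starts Feb 19 12:00 at or after Noor ends Feb 18 22:00 → clear.
Noor overlaps Tariq, Marcus.

No — it overlaps Marcus, Tariq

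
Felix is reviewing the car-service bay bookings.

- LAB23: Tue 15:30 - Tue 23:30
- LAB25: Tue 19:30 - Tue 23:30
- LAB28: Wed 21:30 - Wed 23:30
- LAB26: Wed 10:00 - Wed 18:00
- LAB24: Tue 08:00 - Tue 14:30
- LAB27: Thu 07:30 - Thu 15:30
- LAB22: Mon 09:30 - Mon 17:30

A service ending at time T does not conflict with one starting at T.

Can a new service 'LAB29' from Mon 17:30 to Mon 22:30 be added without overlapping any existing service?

LAB22: ends Mon 17:30 at or before LAB29 starts Mon 17:30 → clear.
LAB24: starts Tue 08:00 at or after LAB29 ends Mon 22:30 → clear.
LAB23: starts Tue 15:30 at or after LAB29 ends Mon 22:30 → clear.
LAB25: starts Tue 19:30 at or after LAB29 ends Mon 22:30 → clear.
LAB26: starts Wed 10:00 at or after LAB29 ends Mon 22:30 → clear.
LAB28: starts Wed 21:30 at or after LAB29 ends Mon 22:30 → clear.
LAB27: starts Thu 07:30 at or after LAB29 ends Mon 22:30 → clear.

Yes — the slot is free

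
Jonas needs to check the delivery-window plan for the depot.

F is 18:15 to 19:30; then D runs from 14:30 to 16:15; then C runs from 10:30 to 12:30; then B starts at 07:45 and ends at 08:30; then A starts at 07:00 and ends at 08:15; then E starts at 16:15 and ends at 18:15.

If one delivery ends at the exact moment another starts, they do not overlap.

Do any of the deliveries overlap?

Sorted by start: A, B, C, D, E, F.
B starts before A ends → A and B overlap.
That's a conflict, so the schedule is not conflict-free.

Yes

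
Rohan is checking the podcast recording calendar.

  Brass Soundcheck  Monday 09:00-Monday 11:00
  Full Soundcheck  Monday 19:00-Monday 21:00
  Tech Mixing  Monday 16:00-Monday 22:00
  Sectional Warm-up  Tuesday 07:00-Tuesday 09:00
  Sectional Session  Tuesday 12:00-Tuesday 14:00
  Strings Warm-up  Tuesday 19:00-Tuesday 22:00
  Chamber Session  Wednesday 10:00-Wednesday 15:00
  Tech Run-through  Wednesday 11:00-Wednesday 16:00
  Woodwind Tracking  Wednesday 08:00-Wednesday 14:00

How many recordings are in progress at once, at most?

3

Sort all start/end points and keep a running count:
Monday 09:00 start Brass Soundcheck → 1
Monday 11:00 end Brass Soundcheck → 0
Monday 16:00 start Tech Mixing → 1
Monday 19:00 start Full Soundcheck → 2
Monday 21:00 end Full Soundcheck → 1
Monday 22:00 end Tech Mixing → 0
Tuesday 07:00 start Sectional Warm-up → 1
Tuesday 09:00 end Sectional Warm-up → 0
Tuesday 12:00 start Sectional Session → 1
Tuesday 14:00 end Sectional Session → 0
Tuesday 19:00 start Strings Warm-up → 1
Tuesday 22:00 end Strings Warm-up → 0
Wednesday 08:00 start Woodwind Tracking → 1
Wednesday 10:00 start Chamber Session → 2
Wednesday 11:00 start Tech Run-through → 3
Wednesday 14:00 end Woodwind Tracking → 2
Wednesday 15:00 end Chamber Session → 1
Wednesday 16:00 end Tech Run-through → 0
Peak is 3, at Wednesday 11:00 (Chamber Session, Tech Run-through, Woodwind Tracking).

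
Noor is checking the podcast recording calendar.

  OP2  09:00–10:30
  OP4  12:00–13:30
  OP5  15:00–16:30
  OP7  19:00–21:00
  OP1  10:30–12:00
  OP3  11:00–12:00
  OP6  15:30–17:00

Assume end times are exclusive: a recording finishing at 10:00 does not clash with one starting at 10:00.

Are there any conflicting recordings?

Yes

Sorted by start: OP2, OP1, OP3, OP4, OP5, OP6, OP7.
OP1 starts exactly when OP2 ends (back-to-back, no overlap), so OP2 has no further overlaps.
OP3 starts before OP1 ends → OP1 and OP3 overlap.
That's a conflict, so the schedule is not conflict-free.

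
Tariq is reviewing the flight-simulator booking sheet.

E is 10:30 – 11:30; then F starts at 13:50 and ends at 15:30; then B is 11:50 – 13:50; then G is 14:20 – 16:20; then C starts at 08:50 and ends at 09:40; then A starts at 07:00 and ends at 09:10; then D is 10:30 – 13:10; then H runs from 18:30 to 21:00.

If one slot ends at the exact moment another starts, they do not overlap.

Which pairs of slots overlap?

A & C, B & D, D & E, F & G

Check each pair: they overlap iff neither finishes before the other starts.
Sorted by start: A, C, D, E, B, F, G, H.
C starts before A ends → A and C overlap.
D starts after A ends; A is clear from here.
D starts after C ends; C is clear from here.
E starts before D ends → D and E overlap.
B starts before D ends → D and B overlap.
F starts after D ends; D is clear from here.
B starts after E ends; E is clear from here.
F starts exactly when B ends (back-to-back, no overlap); B is clear from here.
G starts before F ends → F and G overlap.
H starts after F ends.
H starts after G ends.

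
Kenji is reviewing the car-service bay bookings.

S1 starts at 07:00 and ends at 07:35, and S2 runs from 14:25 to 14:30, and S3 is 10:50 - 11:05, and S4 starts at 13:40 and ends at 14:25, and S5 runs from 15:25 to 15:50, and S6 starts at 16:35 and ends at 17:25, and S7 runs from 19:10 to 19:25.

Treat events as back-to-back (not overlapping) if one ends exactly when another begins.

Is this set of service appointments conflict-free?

Yes

Check each pair: they overlap iff neither finishes before the other starts.
Sorted by start: S1, S3, S4, S2, S5, S6, S7.
S3 starts after S1 ends, so nothing later overlaps S1 either.
S4 starts after S3 ends, so nothing later overlaps S3 either.
S2 starts exactly when S4 ends (back-to-back, no overlap), so nothing later overlaps S4 either.
S5 starts after S2 ends, so nothing later overlaps S2 either.
S6 starts after S5 ends, so nothing later overlaps S5 either.
S7 starts after S6 ends.
Every pair is clear; the schedule has no overlaps.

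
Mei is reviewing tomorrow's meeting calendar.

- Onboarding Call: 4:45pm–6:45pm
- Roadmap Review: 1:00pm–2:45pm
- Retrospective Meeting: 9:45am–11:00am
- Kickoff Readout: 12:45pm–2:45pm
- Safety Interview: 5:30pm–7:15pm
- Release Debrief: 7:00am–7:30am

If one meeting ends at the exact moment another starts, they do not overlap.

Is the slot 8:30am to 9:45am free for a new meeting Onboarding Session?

Release Debrief: ends 7:30am at or before Onboarding Session starts 8:30am → clear.
Retrospective Meeting: starts 9:45am at or after Onboarding Session ends 9:45am → clear.
Kickoff Readout: starts 12:45pm at or after Onboarding Session ends 9:45am → clear.
Roadmap Review: starts 1:00pm at or after Onboarding Session ends 9:45am → clear.
Onboarding Call: starts 4:45pm at or after Onboarding Session ends 9:45am → clear.
Safety Interview: starts 5:30pm at or after Onboarding Session ends 9:45am → clear.

Yes — the slot is free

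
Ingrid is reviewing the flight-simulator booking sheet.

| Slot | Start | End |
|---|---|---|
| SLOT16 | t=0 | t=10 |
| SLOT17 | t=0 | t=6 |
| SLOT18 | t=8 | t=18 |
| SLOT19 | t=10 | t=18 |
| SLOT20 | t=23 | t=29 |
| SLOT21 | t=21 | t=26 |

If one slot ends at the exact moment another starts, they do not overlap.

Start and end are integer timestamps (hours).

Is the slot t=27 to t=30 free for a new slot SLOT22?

SLOT16: ends t=10 at or before SLOT22 starts t=27 → clear.
SLOT17: ends t=6 at or before SLOT22 starts t=27 → clear.
SLOT18: ends t=18 at or before SLOT22 starts t=27 → clear.
SLOT19: ends t=18 at or before SLOT22 starts t=27 → clear.
SLOT21: ends t=26 at or before SLOT22 starts t=27 → clear.
SLOT20: starts t=23 before SLOT22 ends t=30, and ends t=29 after SLOT22 starts t=27 → overlap.
SLOT22 overlaps SLOT20.

No — it overlaps SLOT20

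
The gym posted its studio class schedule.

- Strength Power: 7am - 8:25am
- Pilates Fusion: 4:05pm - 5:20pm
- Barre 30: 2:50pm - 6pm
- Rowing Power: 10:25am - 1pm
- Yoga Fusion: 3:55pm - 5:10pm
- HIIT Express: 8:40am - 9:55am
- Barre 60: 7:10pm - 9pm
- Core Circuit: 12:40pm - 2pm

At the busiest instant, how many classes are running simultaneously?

Sort all start/end points and keep a running count:
7am start Strength Power → 1
8:25am end Strength Power → 0
8:40am start HIIT Express → 1
9:55am end HIIT Express → 0
10:25am start Rowing Power → 1
12:40pm start Core Circuit → 2
1pm end Rowing Power → 1
2pm end Core Circuit → 0
2:50pm start Barre 30 → 1
3:55pm start Yoga Fusion → 2
4:05pm start Pilates Fusion → 3
5:10pm end Yoga Fusion → 2
5:20pm end Pilates Fusion → 1
6pm end Barre 30 → 0
7:10pm start Barre 60 → 1
9pm end Barre 60 → 0
Peak is 3, at 4:05pm (Barre 30, Pilates Fusion, Yoga Fusion).

3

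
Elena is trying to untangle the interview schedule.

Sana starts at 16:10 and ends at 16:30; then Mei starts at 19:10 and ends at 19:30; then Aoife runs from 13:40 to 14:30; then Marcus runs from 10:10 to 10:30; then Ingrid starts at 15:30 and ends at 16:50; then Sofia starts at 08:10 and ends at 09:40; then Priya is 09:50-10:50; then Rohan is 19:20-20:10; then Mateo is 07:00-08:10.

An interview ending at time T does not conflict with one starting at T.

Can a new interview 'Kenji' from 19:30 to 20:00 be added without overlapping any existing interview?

No — it overlaps Rohan

Mateo: ends 08:10 at or before Kenji starts 19:30 → clear.
Sofia: ends 09:40 at or before Kenji starts 19:30 → clear.
Priya: ends 10:50 at or before Kenji starts 19:30 → clear.
Marcus: ends 10:30 at or before Kenji starts 19:30 → clear.
Aoife: ends 14:30 at or before Kenji starts 19:30 → clear.
Ingrid: ends 16:50 at or before Kenji starts 19:30 → clear.
Sana: ends 16:30 at or before Kenji starts 19:30 → clear.
Mei: ends 19:30 at or before Kenji starts 19:30 → clear.
Rohan: starts 19:20 before Kenji ends 20:00, and ends 20:10 after Kenji starts 19:30 → overlap.
Kenji overlaps Rohan.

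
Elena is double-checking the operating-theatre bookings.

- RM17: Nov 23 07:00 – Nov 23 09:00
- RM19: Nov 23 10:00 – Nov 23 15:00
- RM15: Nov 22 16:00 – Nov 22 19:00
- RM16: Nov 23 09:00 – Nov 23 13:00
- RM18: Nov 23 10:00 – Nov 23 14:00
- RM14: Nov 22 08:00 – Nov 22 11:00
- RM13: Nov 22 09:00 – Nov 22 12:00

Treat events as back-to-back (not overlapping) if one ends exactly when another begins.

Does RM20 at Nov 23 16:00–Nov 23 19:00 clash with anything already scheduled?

No — it doesn't clash with anything

RM14: ends Nov 22 11:00 at or before RM20 starts Nov 23 16:00 → clear.
RM13: ends Nov 22 12:00 at or before RM20 starts Nov 23 16:00 → clear.
RM15: ends Nov 22 19:00 at or before RM20 starts Nov 23 16:00 → clear.
RM17: ends Nov 23 09:00 at or before RM20 starts Nov 23 16:00 → clear.
RM16: ends Nov 23 13:00 at or before RM20 starts Nov 23 16:00 → clear.
RM18: ends Nov 23 14:00 at or before RM20 starts Nov 23 16:00 → clear.
RM19: ends Nov 23 15:00 at or before RM20 starts Nov 23 16:00 → clear.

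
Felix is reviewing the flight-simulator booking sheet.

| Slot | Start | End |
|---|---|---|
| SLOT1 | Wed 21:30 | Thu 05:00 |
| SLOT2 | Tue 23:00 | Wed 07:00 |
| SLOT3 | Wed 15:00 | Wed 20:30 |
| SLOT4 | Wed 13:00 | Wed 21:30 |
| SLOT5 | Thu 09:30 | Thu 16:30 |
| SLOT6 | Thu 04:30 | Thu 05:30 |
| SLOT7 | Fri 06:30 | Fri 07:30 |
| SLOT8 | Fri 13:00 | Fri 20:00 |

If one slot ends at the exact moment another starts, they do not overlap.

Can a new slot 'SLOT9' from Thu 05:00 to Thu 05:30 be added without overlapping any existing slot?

No — it overlaps SLOT6

SLOT2: ends Wed 07:00 at or before SLOT9 starts Thu 05:00 → clear.
SLOT4: ends Wed 21:30 at or before SLOT9 starts Thu 05:00 → clear.
SLOT3: ends Wed 20:30 at or before SLOT9 starts Thu 05:00 → clear.
SLOT1: ends Thu 05:00 at or before SLOT9 starts Thu 05:00 → clear.
SLOT6: starts Thu 04:30 before SLOT9 ends Thu 05:30, and ends Thu 05:30 after SLOT9 starts Thu 05:00 → overlap.
SLOT5: starts Thu 09:30 at or after SLOT9 ends Thu 05:30 → clear.
SLOT7: starts Fri 06:30 at or after SLOT9 ends Thu 05:30 → clear.
SLOT8: starts Fri 13:00 at or after SLOT9 ends Thu 05:30 → clear.
SLOT9 overlaps SLOT6.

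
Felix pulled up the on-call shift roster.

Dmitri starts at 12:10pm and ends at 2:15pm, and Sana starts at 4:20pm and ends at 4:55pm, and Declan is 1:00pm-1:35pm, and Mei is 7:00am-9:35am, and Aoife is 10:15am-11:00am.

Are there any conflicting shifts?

Check each pair: they overlap iff neither finishes before the other starts.
Sorted by start: Mei, Aoife, Dmitri, Declan, Sana.
Aoife starts after Mei ends; Mei is clear from here.
Dmitri starts after Aoife ends; Aoife is clear from here.
Declan starts before Dmitri ends → Dmitri and Declan overlap.
That's a conflict, so the schedule is not conflict-free.

Yes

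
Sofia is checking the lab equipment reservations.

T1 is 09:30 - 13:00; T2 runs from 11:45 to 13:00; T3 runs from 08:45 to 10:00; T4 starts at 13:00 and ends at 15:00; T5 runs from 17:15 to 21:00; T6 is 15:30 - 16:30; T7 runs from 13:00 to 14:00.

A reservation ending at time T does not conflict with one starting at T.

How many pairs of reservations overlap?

3

Two intervals overlap when each starts before the other ends.
Sorted by start: T3, T1, T2, T4, T7, T6, T5.
T1 starts before T3 ends → T3 and T1 overlap.
T2 starts after T3 ends, so nothing later overlaps T3 either.
T2 starts before T1 ends → T1 and T2 overlap.
T4 starts exactly when T1 ends (back-to-back, no overlap), so nothing later overlaps T1 either.
T4 starts exactly when T2 ends (back-to-back, no overlap), so nothing later overlaps T2 either.
T7 starts before T4 ends → T4 and T7 overlap.
T6 starts after T4 ends, so nothing later overlaps T4 either.
T6 starts after T7 ends, so nothing later overlaps T7 either.
T5 starts after T6 ends.
Overlapping pairs: T1 & T2, T1 & T3, T4 & T7 — 3 in total.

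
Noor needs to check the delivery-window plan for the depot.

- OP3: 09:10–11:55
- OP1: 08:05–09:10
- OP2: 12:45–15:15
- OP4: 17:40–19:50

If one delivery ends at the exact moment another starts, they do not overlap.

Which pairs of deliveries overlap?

Sorted by start: OP1, OP3, OP2, OP4.
OP3 starts exactly when OP1 ends (back-to-back, no overlap), so OP1 has no further overlaps.
OP2 starts after OP3 ends, so OP3 has no further overlaps.
OP4 starts after OP2 ends.

no conflicts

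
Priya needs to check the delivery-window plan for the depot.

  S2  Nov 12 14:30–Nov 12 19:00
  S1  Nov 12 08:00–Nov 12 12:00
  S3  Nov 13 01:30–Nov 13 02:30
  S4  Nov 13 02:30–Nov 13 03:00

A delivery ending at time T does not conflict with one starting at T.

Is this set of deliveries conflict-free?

Yes

Sorted by start: S1, S2, S3, S4.
S2 starts after S1 ends, so nothing later overlaps S1 either.
S3 starts after S2 ends, so nothing later overlaps S2 either.
S4 starts exactly when S3 ends (back-to-back, no overlap).
Every pair is clear; the schedule has no overlaps.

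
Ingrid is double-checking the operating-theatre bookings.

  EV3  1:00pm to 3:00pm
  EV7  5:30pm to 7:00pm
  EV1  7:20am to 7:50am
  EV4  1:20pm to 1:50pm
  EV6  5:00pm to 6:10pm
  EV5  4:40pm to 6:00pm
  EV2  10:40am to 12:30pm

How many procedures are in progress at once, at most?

3

Sweep the timeline, counting +1 at each start and −1 at each end (ends before starts at a tie):
7:20am start EV1 → 1
7:50am end EV1 → 0
10:40am start EV2 → 1
12:30pm end EV2 → 0
1:00pm start EV3 → 1
1:20pm start EV4 → 2
1:50pm end EV4 → 1
3:00pm end EV3 → 0
4:40pm start EV5 → 1
5:00pm start EV6 → 2
5:30pm start EV7 → 3
6:00pm end EV5 → 2
6:10pm end EV6 → 1
7:00pm end EV7 → 0
Peak is 3, at 5:30pm (EV5, EV6, EV7).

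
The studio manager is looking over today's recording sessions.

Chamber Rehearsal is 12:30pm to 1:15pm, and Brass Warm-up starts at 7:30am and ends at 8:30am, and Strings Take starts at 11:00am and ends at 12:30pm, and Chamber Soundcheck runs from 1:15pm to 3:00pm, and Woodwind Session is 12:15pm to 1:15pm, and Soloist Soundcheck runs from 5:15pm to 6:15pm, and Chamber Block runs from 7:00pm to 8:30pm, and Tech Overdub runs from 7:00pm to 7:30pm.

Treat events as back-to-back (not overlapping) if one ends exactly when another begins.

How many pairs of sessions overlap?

Check each pair: they overlap iff neither finishes before the other starts.
Sorted by start: Brass Warm-up, Strings Take, Woodwind Session, Chamber Rehearsal, Chamber Soundcheck, Soloist Soundcheck, Chamber Block, Tech Overdub.
Strings Take starts after Brass Warm-up ends; Brass Warm-up is clear from here.
Woodwind Session starts before Strings Take ends → Strings Take and Woodwind Session overlap.
Chamber Rehearsal starts exactly when Strings Take ends (back-to-back, no overlap); Strings Take is clear from here.
Chamber Rehearsal starts before Woodwind Session ends → Woodwind Session and Chamber Rehearsal overlap.
Chamber Soundcheck starts exactly when Woodwind Session ends (back-to-back, no overlap); Woodwind Session is clear from here.
Chamber Soundcheck starts exactly when Chamber Rehearsal ends (back-to-back, no overlap); Chamber Rehearsal is clear from here.
Soloist Soundcheck starts after Chamber Soundcheck ends; Chamber Soundcheck is clear from here.
Chamber Block starts after Soloist Soundcheck ends; Soloist Soundcheck is clear from here.
Tech Overdub starts before Chamber Block ends → Chamber Block and Tech Overdub overlap.
Overlapping pairs: Chamber Block & Tech Overdub, Chamber Rehearsal & Woodwind Session, Strings Take & Woodwind Session — 3 in total.

3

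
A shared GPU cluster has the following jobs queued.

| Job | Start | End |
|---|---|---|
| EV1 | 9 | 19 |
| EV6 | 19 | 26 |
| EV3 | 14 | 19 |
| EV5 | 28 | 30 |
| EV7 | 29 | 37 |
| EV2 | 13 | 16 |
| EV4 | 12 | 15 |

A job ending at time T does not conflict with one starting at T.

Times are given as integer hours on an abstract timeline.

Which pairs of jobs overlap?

EV1 & EV2, EV1 & EV3, EV1 & EV4, EV2 & EV3, EV2 & EV4, EV3 & EV4, EV5 & EV7

Sorted by start: EV1, EV4, EV2, EV3, EV6, EV5, EV7.
EV4 starts before EV1 ends → EV1 and EV4 overlap.
EV2 starts before EV1 ends → EV1 and EV2 overlap.
EV3 starts before EV1 ends → EV1 and EV3 overlap.
EV6 starts exactly when EV1 ends (back-to-back, no overlap), so EV1 has no further overlaps.
EV2 starts before EV4 ends → EV4 and EV2 overlap.
EV3 starts before EV4 ends → EV4 and EV3 overlap.
EV6 starts after EV4 ends, so EV4 has no further overlaps.
EV3 starts before EV2 ends → EV2 and EV3 overlap.
EV6 starts after EV2 ends, so EV2 has no further overlaps.
EV6 starts exactly when EV3 ends (back-to-back, no overlap), so EV3 has no further overlaps.
EV5 starts after EV6 ends, so EV6 has no further overlaps.
EV7 starts before EV5 ends → EV5 and EV7 overlap.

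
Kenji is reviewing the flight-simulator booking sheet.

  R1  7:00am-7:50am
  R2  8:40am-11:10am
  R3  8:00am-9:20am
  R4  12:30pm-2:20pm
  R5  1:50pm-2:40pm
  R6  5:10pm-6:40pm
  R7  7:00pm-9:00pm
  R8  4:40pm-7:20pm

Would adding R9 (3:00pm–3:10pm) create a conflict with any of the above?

No — it doesn't clash with anything

R1: ends 7:50am at or before R9 starts 3:00pm → clear.
R3: ends 9:20am at or before R9 starts 3:00pm → clear.
R2: ends 11:10am at or before R9 starts 3:00pm → clear.
R4: ends 2:20pm at or before R9 starts 3:00pm → clear.
R5: ends 2:40pm at or before R9 starts 3:00pm → clear.
R8: starts 4:40pm at or after R9 ends 3:10pm → clear.
R6: starts 5:10pm at or after R9 ends 3:10pm → clear.
R7: starts 7:00pm at or after R9 ends 3:10pm → clear.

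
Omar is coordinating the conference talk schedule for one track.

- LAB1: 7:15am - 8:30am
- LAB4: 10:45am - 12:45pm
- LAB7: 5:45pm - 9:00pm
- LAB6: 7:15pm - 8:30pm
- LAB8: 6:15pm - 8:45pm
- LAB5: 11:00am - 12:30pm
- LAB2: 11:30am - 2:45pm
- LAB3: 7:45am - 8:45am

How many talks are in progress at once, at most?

Sort all start/end points and keep a running count:
7:15am start LAB1 → 1
7:45am start LAB3 → 2
8:30am end LAB1 → 1
8:45am end LAB3 → 0
10:45am start LAB4 → 1
11:00am start LAB5 → 2
11:30am start LAB2 → 3
12:30pm end LAB5 → 2
12:45pm end LAB4 → 1
2:45pm end LAB2 → 0
5:45pm start LAB7 → 1
6:15pm start LAB8 → 2
7:15pm start LAB6 → 3
8:30pm end LAB6 → 2
8:45pm end LAB8 → 1
9:00pm end LAB7 → 0
Peak is 3, at 11:30am (LAB2, LAB4, LAB5).

3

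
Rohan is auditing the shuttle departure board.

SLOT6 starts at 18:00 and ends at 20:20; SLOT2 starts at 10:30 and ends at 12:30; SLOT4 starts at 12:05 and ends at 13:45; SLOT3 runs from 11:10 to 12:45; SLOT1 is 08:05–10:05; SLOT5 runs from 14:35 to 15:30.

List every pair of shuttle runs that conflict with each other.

Sorted by start: SLOT1, SLOT2, SLOT3, SLOT4, SLOT5, SLOT6.
SLOT2 starts after SLOT1 ends, so nothing later overlaps SLOT1 either.
SLOT3 starts before SLOT2 ends → SLOT2 and SLOT3 overlap.
SLOT4 starts before SLOT2 ends → SLOT2 and SLOT4 overlap.
SLOT5 starts after SLOT2 ends, so nothing later overlaps SLOT2 either.
SLOT4 starts before SLOT3 ends → SLOT3 and SLOT4 overlap.
SLOT5 starts after SLOT3 ends, so nothing later overlaps SLOT3 either.
SLOT5 starts after SLOT4 ends, so nothing later overlaps SLOT4 either.
SLOT6 starts after SLOT5 ends.

SLOT2 & SLOT3, SLOT2 & SLOT4, SLOT3 & SLOT4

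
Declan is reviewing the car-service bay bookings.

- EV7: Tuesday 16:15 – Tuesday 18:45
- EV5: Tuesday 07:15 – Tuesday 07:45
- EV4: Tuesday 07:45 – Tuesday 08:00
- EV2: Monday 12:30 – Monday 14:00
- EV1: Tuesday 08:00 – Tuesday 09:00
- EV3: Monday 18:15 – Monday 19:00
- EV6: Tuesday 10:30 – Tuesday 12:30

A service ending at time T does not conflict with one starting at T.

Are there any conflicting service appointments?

Check each pair: they overlap iff neither finishes before the other starts.
Sorted by start: EV2, EV3, EV5, EV4, EV1, EV6, EV7.
EV3 starts after EV2 ends — done with EV2.
EV5 starts after EV3 ends — done with EV3.
EV4 starts exactly when EV5 ends (back-to-back, no overlap) — done with EV5.
EV1 starts exactly when EV4 ends (back-to-back, no overlap) — done with EV4.
EV6 starts after EV1 ends — done with EV1.
EV7 starts after EV6 ends.
Every pair is clear; the schedule has no overlaps.

No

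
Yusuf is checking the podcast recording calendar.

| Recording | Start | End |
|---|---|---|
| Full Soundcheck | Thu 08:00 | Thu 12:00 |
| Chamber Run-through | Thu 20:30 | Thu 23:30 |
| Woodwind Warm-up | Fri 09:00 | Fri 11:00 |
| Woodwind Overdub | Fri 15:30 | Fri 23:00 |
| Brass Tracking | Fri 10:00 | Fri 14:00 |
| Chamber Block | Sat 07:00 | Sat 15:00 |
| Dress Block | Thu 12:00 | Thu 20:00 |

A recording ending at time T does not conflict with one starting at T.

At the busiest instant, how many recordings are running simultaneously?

2

Sort all start/end points and keep a running count:
Thu 08:00 start Full Soundcheck → 1
Thu 12:00 end Full Soundcheck → 0
Thu 12:00 start Dress Block → 1
Thu 20:00 end Dress Block → 0
Thu 20:30 start Chamber Run-through → 1
Thu 23:30 end Chamber Run-through → 0
Fri 09:00 start Woodwind Warm-up → 1
Fri 10:00 start Brass Tracking → 2
Fri 11:00 end Woodwind Warm-up → 1
Fri 14:00 end Brass Tracking → 0
Fri 15:30 start Woodwind Overdub → 1
Fri 23:00 end Woodwind Overdub → 0
Sat 07:00 start Chamber Block → 1
Sat 15:00 end Chamber Block → 0
Peak is 2, at Fri 10:00 (Brass Tracking, Woodwind Warm-up).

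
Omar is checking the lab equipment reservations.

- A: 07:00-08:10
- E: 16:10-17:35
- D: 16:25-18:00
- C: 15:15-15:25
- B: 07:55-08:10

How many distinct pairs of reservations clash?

2

Sorted by start: A, B, C, E, D.
B starts before A ends → A and B overlap.
C starts after A ends; A is clear from here.
C starts after B ends; B is clear from here.
E starts after C ends; C is clear from here.
D starts before E ends → E and D overlap.
Overlapping pairs: A & B, D & E — 2 in total.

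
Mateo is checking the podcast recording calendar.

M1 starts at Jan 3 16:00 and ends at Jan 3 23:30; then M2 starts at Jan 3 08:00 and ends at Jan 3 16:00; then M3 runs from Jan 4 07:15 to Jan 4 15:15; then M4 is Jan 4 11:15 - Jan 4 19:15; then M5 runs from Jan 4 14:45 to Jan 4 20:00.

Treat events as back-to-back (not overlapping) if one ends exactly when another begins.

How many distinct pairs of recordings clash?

Sorted by start: M2, M1, M3, M4, M5.
M1 starts exactly when M2 ends (back-to-back, no overlap) — done with M2.
M3 starts after M1 ends — done with M1.
M4 starts before M3 ends → M3 and M4 overlap.
M5 starts before M3 ends → M3 and M5 overlap.
M5 starts before M4 ends → M4 and M5 overlap.
Overlapping pairs: M3 & M4, M3 & M5, M4 & M5 — 3 in total.

3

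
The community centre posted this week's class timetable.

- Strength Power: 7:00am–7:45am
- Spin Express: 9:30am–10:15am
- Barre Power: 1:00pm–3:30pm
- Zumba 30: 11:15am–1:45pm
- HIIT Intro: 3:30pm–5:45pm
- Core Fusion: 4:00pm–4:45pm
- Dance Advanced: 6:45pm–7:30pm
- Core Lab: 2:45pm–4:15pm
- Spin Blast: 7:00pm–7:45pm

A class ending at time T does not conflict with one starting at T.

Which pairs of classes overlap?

Barre Power & Core Lab, Barre Power & Zumba 30, Core Fusion & Core Lab, Core Fusion & HIIT Intro, Core Lab & HIIT Intro, Dance Advanced & Spin Blast

Check each pair: they overlap iff neither finishes before the other starts.
Sorted by start: Strength Power, Spin Express, Zumba 30, Barre Power, Core Lab, HIIT Intro, Core Fusion, Dance Advanced, Spin Blast.
Spin Express starts after Strength Power ends, so nothing later overlaps Strength Power either.
Zumba 30 starts after Spin Express ends, so nothing later overlaps Spin Express either.
Barre Power starts before Zumba 30 ends → Zumba 30 and Barre Power overlap.
Core Lab starts after Zumba 30 ends, so nothing later overlaps Zumba 30 either.
Core Lab starts before Barre Power ends → Barre Power and Core Lab overlap.
HIIT Intro starts exactly when Barre Power ends (back-to-back, no overlap), so nothing later overlaps Barre Power either.
HIIT Intro starts before Core Lab ends → Core Lab and HIIT Intro overlap.
Core Fusion starts before Core Lab ends → Core Lab and Core Fusion overlap.
Dance Advanced starts after Core Lab ends, so nothing later overlaps Core Lab either.
Core Fusion starts before HIIT Intro ends → HIIT Intro and Core Fusion overlap.
Dance Advanced starts after HIIT Intro ends, so nothing later overlaps HIIT Intro either.
Dance Advanced starts after Core Fusion ends, so nothing later overlaps Core Fusion either.
Spin Blast starts before Dance Advanced ends → Dance Advanced and Spin Blast overlap.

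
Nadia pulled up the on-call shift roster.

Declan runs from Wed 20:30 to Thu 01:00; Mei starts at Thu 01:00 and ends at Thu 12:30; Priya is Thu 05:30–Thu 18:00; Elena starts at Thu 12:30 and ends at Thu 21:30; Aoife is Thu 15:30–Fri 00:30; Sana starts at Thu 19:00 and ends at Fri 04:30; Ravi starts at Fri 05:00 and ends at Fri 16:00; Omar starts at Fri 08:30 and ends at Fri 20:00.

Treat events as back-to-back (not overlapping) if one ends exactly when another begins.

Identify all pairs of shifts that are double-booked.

Aoife & Elena, Aoife & Priya, Aoife & Sana, Elena & Priya, Elena & Sana, Mei & Priya, Omar & Ravi

Sorted by start: Declan, Mei, Priya, Elena, Aoife, Sana, Ravi, Omar.
Mei starts exactly when Declan ends (back-to-back, no overlap); Declan is clear from here.
Priya starts before Mei ends → Mei and Priya overlap.
Elena starts exactly when Mei ends (back-to-back, no overlap); Mei is clear from here.
Elena starts before Priya ends → Priya and Elena overlap.
Aoife starts before Priya ends → Priya and Aoife overlap.
Sana starts after Priya ends; Priya is clear from here.
Aoife starts before Elena ends → Elena and Aoife overlap.
Sana starts before Elena ends → Elena and Sana overlap.
Ravi starts after Elena ends; Elena is clear from here.
Sana starts before Aoife ends → Aoife and Sana overlap.
Ravi starts after Aoife ends; Aoife is clear from here.
Ravi starts after Sana ends; Sana is clear from here.
Omar starts before Ravi ends → Ravi and Omar overlap.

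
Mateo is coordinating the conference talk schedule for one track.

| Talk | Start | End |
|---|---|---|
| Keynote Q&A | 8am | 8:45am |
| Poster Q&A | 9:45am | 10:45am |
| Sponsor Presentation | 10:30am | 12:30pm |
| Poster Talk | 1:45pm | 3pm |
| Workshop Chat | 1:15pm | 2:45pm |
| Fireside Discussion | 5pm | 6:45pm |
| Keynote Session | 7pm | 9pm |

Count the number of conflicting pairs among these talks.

2

Sorted by start: Keynote Q&A, Poster Q&A, Sponsor Presentation, Workshop Chat, Poster Talk, Fireside Discussion, Keynote Session.
Poster Q&A starts after Keynote Q&A ends — done with Keynote Q&A.
Sponsor Presentation starts before Poster Q&A ends → Poster Q&A and Sponsor Presentation overlap.
Workshop Chat starts after Poster Q&A ends — done with Poster Q&A.
Workshop Chat starts after Sponsor Presentation ends — done with Sponsor Presentation.
Poster Talk starts before Workshop Chat ends → Workshop Chat and Poster Talk overlap.
Fireside Discussion starts after Workshop Chat ends — done with Workshop Chat.
Fireside Discussion starts after Poster Talk ends — done with Poster Talk.
Keynote Session starts after Fireside Discussion ends.
Overlapping pairs: Poster Q&A & Sponsor Presentation, Poster Talk & Workshop Chat — 2 in total.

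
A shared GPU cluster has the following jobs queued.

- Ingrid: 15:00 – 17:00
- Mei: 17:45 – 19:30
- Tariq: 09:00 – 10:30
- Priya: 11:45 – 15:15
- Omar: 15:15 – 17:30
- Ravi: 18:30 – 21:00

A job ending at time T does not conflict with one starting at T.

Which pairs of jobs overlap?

Sorted by start: Tariq, Priya, Ingrid, Omar, Mei, Ravi.
Priya starts after Tariq ends, so nothing later overlaps Tariq either.
Ingrid starts before Priya ends → Priya and Ingrid overlap.
Omar starts exactly when Priya ends (back-to-back, no overlap), so nothing later overlaps Priya either.
Omar starts before Ingrid ends → Ingrid and Omar overlap.
Mei starts after Ingrid ends, so nothing later overlaps Ingrid either.
Mei starts after Omar ends, so nothing later overlaps Omar either.
Ravi starts before Mei ends → Mei and Ravi overlap.

Ingrid & Omar, Ingrid & Priya, Mei & Ravi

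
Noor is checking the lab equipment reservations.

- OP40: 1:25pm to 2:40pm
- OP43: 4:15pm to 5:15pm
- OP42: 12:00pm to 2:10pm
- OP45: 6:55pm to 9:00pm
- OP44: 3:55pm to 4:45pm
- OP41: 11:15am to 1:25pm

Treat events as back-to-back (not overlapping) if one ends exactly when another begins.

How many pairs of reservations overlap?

3

Two intervals overlap when each starts before the other ends.
Sorted by start: OP41, OP42, OP40, OP44, OP43, OP45.
OP42 starts before OP41 ends → OP41 and OP42 overlap.
OP40 starts exactly when OP41 ends (back-to-back, no overlap); OP41 is clear from here.
OP40 starts before OP42 ends → OP42 and OP40 overlap.
OP44 starts after OP42 ends; OP42 is clear from here.
OP44 starts after OP40 ends; OP40 is clear from here.
OP43 starts before OP44 ends → OP44 and OP43 overlap.
OP45 starts after OP44 ends.
OP45 starts after OP43 ends.
Overlapping pairs: OP40 & OP42, OP41 & OP42, OP43 & OP44 — 3 in total.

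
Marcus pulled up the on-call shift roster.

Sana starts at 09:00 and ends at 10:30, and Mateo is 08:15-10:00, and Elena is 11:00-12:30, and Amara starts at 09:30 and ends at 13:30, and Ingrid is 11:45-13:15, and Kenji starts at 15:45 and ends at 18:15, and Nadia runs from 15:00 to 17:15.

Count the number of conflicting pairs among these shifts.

Sorted by start: Mateo, Sana, Amara, Elena, Ingrid, Nadia, Kenji.
Sana starts before Mateo ends → Mateo and Sana overlap.
Amara starts before Mateo ends → Mateo and Amara overlap.
Elena starts after Mateo ends; Mateo is clear from here.
Amara starts before Sana ends → Sana and Amara overlap.
Elena starts after Sana ends; Sana is clear from here.
Elena starts before Amara ends → Amara and Elena overlap.
Ingrid starts before Amara ends → Amara and Ingrid overlap.
Nadia starts after Amara ends; Amara is clear from here.
Ingrid starts before Elena ends → Elena and Ingrid overlap.
Nadia starts after Elena ends; Elena is clear from here.
Nadia starts after Ingrid ends; Ingrid is clear from here.
Kenji starts before Nadia ends → Nadia and Kenji overlap.
Overlapping pairs: Amara & Elena, Amara & Ingrid, Amara & Mateo, Amara & Sana, Elena & Ingrid, Kenji & Nadia, Mateo & Sana — 7 in total.

7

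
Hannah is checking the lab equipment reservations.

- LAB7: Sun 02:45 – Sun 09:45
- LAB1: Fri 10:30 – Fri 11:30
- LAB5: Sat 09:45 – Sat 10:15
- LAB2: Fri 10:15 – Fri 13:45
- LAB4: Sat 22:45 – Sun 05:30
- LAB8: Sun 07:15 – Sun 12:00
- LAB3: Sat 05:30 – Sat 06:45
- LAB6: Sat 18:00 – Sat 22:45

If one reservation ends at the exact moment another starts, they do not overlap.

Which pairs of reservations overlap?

Sorted by start: LAB2, LAB1, LAB3, LAB5, LAB6, LAB4, LAB7, LAB8.
LAB1 starts before LAB2 ends → LAB2 and LAB1 overlap.
LAB3 starts after LAB2 ends; LAB2 is clear from here.
LAB3 starts after LAB1 ends; LAB1 is clear from here.
LAB5 starts after LAB3 ends; LAB3 is clear from here.
LAB6 starts after LAB5 ends; LAB5 is clear from here.
LAB4 starts exactly when LAB6 ends (back-to-back, no overlap); LAB6 is clear from here.
LAB7 starts before LAB4 ends → LAB4 and LAB7 overlap.
LAB8 starts after LAB4 ends.
LAB8 starts before LAB7 ends → LAB7 and LAB8 overlap.

LAB1 & LAB2, LAB4 & LAB7, LAB7 & LAB8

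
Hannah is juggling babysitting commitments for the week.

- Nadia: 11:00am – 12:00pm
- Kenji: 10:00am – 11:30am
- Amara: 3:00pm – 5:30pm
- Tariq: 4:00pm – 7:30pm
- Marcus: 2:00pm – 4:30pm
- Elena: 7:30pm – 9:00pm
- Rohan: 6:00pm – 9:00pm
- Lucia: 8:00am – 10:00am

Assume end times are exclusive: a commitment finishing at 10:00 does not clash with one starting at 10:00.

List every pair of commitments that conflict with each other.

Sorted by start: Lucia, Kenji, Nadia, Marcus, Amara, Tariq, Rohan, Elena.
Kenji starts exactly when Lucia ends (back-to-back, no overlap), so nothing later overlaps Lucia either.
Nadia starts before Kenji ends → Kenji and Nadia overlap.
Marcus starts after Kenji ends, so nothing later overlaps Kenji either.
Marcus starts after Nadia ends, so nothing later overlaps Nadia either.
Amara starts before Marcus ends → Marcus and Amara overlap.
Tariq starts before Marcus ends → Marcus and Tariq overlap.
Rohan starts after Marcus ends, so nothing later overlaps Marcus either.
Tariq starts before Amara ends → Amara and Tariq overlap.
Rohan starts after Amara ends, so nothing later overlaps Amara either.
Rohan starts before Tariq ends → Tariq and Rohan overlap.
Elena starts exactly when Tariq ends (back-to-back, no overlap).
Elena starts before Rohan ends → Rohan and Elena overlap.

Amara & Marcus, Amara & Tariq, Elena & Rohan, Kenji & Nadia, Marcus & Tariq, Rohan & Tariq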